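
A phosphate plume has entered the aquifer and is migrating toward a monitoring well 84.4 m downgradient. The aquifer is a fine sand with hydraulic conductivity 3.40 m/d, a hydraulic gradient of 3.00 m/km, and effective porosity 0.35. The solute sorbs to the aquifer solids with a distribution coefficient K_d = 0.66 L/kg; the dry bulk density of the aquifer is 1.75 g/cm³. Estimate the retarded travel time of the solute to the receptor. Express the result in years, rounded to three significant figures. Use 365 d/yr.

34.1 years

q = Ki = 3.40 × 0.0030 = 0.01020 m/d
v_s = q/n_e = 0.01020/0.35 = 0.02914 m/d
Retardation R = 1 + ρ_b·K_d/n = 1 + 1.75×0.66/0.35 = 4.300
Contaminant velocity v_c = v/R = 0.02914/4.300 = 0.006777 m/d
t = L/v_c = 84.4/0.006777 = 12450 d
   = 12450/365 = 34.1 yr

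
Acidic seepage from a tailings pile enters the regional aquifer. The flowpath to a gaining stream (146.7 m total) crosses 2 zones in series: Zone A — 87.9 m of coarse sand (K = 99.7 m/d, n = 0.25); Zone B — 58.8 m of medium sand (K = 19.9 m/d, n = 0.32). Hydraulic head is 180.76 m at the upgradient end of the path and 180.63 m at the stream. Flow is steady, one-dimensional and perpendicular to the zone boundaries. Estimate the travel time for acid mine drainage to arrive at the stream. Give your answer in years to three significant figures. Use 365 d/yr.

3.30 years

Total head drop ΔH = 180.76 − 180.63 = 0.13 m
Continuity: the same q passes through each zone, so ΔH = q·Σ(L_j/K_j) — the zones act as resistances in series.
Σ(L/K) = 87.9/99.7 + 58.8/19.9 = 0.8816 + 2.955 = 3.836 d
q = ΔH / Σ(L/K) = 0.13 / 3.836 = 0.03389 m/d (same in every zone)
Zone A: v = q/n = 0.03389/0.25 = 0.1355 m/d → t_A = 87.9/0.1355 = 648.5 d
Zone B: v = q/n = 0.03389/0.32 = 0.1059 m/d → t_B = 58.8/0.1059 = 555.3 d
Total t = 648.5 + 555.3 = 1204 d
   = 1204 / 365 = 3.30 yr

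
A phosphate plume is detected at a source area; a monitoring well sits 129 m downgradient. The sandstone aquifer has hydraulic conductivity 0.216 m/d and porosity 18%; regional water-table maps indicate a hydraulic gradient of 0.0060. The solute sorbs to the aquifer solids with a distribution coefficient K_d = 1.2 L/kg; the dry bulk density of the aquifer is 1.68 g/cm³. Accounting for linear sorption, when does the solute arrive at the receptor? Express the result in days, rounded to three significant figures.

219000 days

Darcy flux q = K·i = 0.216 × 0.0060 = 0.001296 m/d
v_s = q/n_e = 0.001296/0.18 = 0.007200 m/d
Retardation R = 1 + ρ_b·K_d/n = 1 + 1.68×1.2/0.18 = 12.20
Contaminant velocity v_c = v/R = 0.007200/12.20 = 5.902e-4 m/d
t = L/v_c = 129/5.902e-4 = 218600 d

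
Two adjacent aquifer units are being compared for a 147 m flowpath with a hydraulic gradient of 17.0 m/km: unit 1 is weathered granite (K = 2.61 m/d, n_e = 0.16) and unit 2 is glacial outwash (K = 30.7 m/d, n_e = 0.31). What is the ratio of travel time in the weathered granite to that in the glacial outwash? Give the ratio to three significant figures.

Unit 1 (weathered granite): v = 2.61×0.017/0.16 = 0.2773 m/d, t = 147/0.2773 = 530.1 d
Unit 2 (glacial outwash): v = 30.7×0.017/0.31 = 1.684 m/d, t = 147/1.684 = 87.32 d
t(weathered granite) / t(glacial outwash) = 530.1/87.32 = 6.07

6.07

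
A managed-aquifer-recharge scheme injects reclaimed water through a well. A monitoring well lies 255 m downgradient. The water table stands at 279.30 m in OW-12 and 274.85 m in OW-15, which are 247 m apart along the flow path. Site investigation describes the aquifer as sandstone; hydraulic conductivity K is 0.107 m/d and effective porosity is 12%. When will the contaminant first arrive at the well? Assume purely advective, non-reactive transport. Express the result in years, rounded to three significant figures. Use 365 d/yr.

Hydraulic gradient i = (279.30 − 274.85) / 247 = 4.45 / 247 = 0.01802
Specific discharge q = 0.107 × 0.01802 = 0.001928 m/d
v_s = q/n_e = 0.001928/0.12 = 0.01606 m/d
t = L / v = 255 / 0.01606 = 15870 d
   = 15870 / 365 = 43.5 yr

43.5 years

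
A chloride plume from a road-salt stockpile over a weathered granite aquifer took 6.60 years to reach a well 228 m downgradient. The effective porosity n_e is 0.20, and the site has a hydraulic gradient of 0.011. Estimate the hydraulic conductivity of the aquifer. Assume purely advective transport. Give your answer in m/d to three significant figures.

t = 6.60 years = 2409 d
v = L / t = 228 / 2409 = 0.09465 m/d
K = v · n / i = 0.09465 × 0.20 / 0.011 = 1.72 m/d

1.72 m/d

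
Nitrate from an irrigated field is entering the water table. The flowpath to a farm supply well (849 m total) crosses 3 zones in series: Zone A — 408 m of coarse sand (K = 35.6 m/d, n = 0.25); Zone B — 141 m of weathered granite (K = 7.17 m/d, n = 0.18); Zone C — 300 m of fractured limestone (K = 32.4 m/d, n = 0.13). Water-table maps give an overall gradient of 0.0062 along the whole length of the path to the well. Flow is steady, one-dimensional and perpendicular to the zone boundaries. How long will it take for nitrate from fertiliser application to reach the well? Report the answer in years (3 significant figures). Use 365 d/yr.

3.50 years

Steady 1-D flow in series ⇒ the Darcy flux q is identical in every zone and the zone head losses add (resistances L/K in series).
Σ(L/K) = 408/35.6 + 141/7.17 + 300/32.4 = 11.46 + 19.67 + 9.259 = 40.39 d
K_eq = L_total / Σ(L/K) = 849 / 40.39 = 21.02 m/d
q = K_eq · i = 21.02 × 0.0062 = 0.1303 m/d (same in every zone)
Zone A: v = q/n = 0.1303/0.25 = 0.5214 m/d → t_A = 408/0.5214 = 782.6 d
Zone B: v = q/n = 0.1303/0.18 = 0.7241 m/d → t_B = 141/0.7241 = 194.7 d
Zone C: v = q/n = 0.1303/0.13 = 1.003 m/d → t_C = 300/1.003 = 299.2 d
Total t = 782.6 + 194.7 + 299.2 = 1277 d
   = 1277 / 365 = 3.50 yr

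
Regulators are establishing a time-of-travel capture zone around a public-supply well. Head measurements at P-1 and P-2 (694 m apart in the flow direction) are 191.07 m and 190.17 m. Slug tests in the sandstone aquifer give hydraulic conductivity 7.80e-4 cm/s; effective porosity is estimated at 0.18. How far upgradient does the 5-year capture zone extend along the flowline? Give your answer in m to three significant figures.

Hydraulic gradient i = (191.07 − 190.17) / 694 = 0.90 / 694 = 0.001297
K = 7.80e-4 cm/s × 864 = 0.6739 m/d
q = Ki = 0.6739 × 0.001297 = 8.740e-4 m/d
Average linear velocity = 8.740e-4 / 0.18 = 0.004855 m/d
T = 5 yr × 365 = 1825 d
L = v × T = 0.004855 × 1825 = 8.861 m

8.86 m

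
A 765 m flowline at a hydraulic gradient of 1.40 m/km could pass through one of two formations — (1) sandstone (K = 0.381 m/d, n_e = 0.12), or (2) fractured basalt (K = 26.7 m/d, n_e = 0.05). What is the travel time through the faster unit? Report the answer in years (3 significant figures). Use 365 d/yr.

2.80 years

Unit 1 (sandstone): v = 0.381×0.0014/0.12 = 0.004445 m/d, t = 765/0.004445 = 172100 d
Unit 2 (fractured basalt): v = 26.7×0.0014/0.05 = 0.7476 m/d, t = 765/0.7476 = 1023 d
Faster: 1023 d / 365 = 2.80 yr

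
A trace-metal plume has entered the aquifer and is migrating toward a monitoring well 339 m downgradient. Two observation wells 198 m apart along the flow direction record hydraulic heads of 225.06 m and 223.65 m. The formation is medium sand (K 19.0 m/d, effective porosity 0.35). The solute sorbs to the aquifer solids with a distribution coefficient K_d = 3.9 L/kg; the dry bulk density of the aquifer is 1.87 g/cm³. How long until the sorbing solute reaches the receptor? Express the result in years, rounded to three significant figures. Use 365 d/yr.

Hydraulic gradient i = (225.06 − 223.65) / 198 = 1.41 / 198 = 0.007121
q = Ki = 19.0 × 0.007121 = 0.1353 m/d
v_s = q/n_e = 0.1353/0.35 = 0.3866 m/d
Retardation R = 1 + ρ_b·K_d/n = 1 + 1.87×3.9/0.35 = 21.84
Contaminant velocity v_c = v/R = 0.3866/21.84 = 0.01770 m/d
t = L/v_c = 339/0.01770 = 19150 d
   = 19150/365 = 52.5 yr

52.5 years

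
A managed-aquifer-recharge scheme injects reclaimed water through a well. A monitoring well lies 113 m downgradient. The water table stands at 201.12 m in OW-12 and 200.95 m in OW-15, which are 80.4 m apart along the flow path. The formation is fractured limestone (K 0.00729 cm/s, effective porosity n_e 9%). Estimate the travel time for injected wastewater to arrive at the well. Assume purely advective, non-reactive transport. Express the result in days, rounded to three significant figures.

764 days

Hydraulic gradient i = (201.12 − 200.95) / 80.4 = 0.17 / 80.4 = 0.002114
K = 0.00729 cm/s × 864 = 6.299 m/d
q = Ki = 6.299 × 0.002114 = 0.01332 m/d
v = Ki/n = 6.299·0.002114/0.09 = 0.1480 m/d
t = L / v = 113 / 0.1480 = 763.6 d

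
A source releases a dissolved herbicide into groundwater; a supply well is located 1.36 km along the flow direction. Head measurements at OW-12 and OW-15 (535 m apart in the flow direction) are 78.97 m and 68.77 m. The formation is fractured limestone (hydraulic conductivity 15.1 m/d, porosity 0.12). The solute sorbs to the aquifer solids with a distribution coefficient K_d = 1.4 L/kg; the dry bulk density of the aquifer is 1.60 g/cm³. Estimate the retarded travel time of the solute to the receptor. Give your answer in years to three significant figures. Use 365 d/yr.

30.5 years

Hydraulic gradient i = (78.97 − 68.77) / 535 = 10.20 / 535 = 0.01907
Specific discharge q = 15.1 × 0.01907 = 0.2879 m/d
Seepage velocity v = q / n = 0.2879 / 0.12 = 2.399 m/d
Retardation R = 1 + ρ_b·K_d/n = 1 + 1.60×1.4/0.12 = 19.67
Contaminant velocity v_c = v/R = 2.399/19.67 = 0.1220 m/d
L = 1.36 km = 1360 m
t = L/v_c = 1360/0.1220 = 11150 d
   = 11150/365 = 30.5 yr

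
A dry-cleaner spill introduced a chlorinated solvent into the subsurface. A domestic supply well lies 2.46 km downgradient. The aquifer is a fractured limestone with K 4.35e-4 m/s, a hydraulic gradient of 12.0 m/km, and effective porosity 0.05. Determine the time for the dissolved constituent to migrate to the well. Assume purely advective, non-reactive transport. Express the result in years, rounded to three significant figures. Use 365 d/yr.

0.747 years

K = 4.35e-4 m/s × 86400 s/d = 37.58 m/d
Darcy flux q = K·i = 37.58 × 0.012 = 0.4510 m/d
v_s = q/n_e = 0.4510/0.05 = 9.020 m/d
L = 2.46 km = 2460 m
t = L / v = 2460 / 9.020 = 272.7 d
   = 272.7 / 365 = 0.747 yr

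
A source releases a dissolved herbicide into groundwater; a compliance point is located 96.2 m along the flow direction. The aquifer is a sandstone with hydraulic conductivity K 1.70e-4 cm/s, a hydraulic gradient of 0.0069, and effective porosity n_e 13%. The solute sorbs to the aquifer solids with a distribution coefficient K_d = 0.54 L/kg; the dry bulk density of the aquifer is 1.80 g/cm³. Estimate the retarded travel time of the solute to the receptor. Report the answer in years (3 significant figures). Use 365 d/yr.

K = 1.70e-4 cm/s × 864 = 0.1469 m/d
Darcy flux q = K·i = 0.1469 × 0.0069 = 0.001013 m/d
v_s = q/n_e = 0.001013/0.13 = 0.007796 m/d
Retardation R = 1 + ρ_b·K_d/n = 1 + 1.80×0.54/0.13 = 8.477
Contaminant velocity v_c = v/R = 0.007796/8.477 = 9.197e-4 m/d
t = L/v_c = 96.2/9.197e-4 = 104600 d
   = 104600/365 = 287 yr

287 years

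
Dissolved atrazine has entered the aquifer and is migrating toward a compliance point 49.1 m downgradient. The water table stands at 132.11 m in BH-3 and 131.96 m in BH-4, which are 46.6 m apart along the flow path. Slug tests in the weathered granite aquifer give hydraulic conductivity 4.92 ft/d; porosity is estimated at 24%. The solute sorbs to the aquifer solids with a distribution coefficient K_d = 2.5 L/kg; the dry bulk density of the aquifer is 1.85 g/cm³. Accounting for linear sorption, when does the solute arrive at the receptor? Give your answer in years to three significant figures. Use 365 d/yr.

136 years

Hydraulic gradient i = (132.11 − 131.96) / 46.6 = 0.15 / 46.6 = 0.003219
K = 4.92 ft/d × 0.3048 = 1.500 m/d
Specific discharge q = 1.500 × 0.003219 = 0.004827 m/d
v = Ki/n = 1.500·0.003219/0.24 = 0.02011 m/d
Retardation R = 1 + ρ_b·K_d/n = 1 + 1.85×2.5/0.24 = 20.27
Contaminant velocity v_c = v/R = 0.02011/20.27 = 9.922e-4 m/d
t = L/v_c = 49.1/9.922e-4 = 49490 d
   = 49490/365 = 136 yr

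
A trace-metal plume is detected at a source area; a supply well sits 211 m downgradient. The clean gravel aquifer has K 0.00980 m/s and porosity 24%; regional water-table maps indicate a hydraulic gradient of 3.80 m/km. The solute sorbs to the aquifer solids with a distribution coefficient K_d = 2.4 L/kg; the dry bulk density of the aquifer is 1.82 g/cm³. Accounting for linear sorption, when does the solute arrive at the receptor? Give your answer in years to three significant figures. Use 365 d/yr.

0.828 years

K = 0.00980 m/s × 86400 s/d = 846.7 m/d
Darcy flux q = K·i = 846.7 × 0.0038 = 3.218 m/d
v_s = q/n_e = 3.218/0.24 = 13.41 m/d
Retardation R = 1 + ρ_b·K_d/n = 1 + 1.82×2.4/0.24 = 19.20
Contaminant velocity v_c = v/R = 13.41/19.20 = 0.6982 m/d
t = L/v_c = 211/0.6982 = 302.2 d
   = 302.2/365 = 0.828 yr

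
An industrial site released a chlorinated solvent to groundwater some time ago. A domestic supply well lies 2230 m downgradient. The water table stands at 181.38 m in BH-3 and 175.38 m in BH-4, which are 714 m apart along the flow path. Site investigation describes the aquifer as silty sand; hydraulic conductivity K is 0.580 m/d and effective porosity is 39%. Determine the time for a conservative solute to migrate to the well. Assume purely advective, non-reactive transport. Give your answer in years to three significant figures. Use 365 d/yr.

489 years

Hydraulic gradient i = (181.38 − 175.38) / 714 = 6.00 / 714 = 0.008403
Darcy flux q = K·i = 0.580 × 0.008403 = 0.004874 m/d
v = Ki/n = 0.580·0.008403/0.39 = 0.01250 m/d
t = L / v = 2230 / 0.01250 = 178400 d
   = 178400 / 365 = 489 yr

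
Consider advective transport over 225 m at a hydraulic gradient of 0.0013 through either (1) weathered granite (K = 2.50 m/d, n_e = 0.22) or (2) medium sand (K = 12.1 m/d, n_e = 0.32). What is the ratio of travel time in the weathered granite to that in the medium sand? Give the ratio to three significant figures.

Unit 1 (weathered granite): v = 2.50×0.0013/0.22 = 0.01477 m/d, t = 225/0.01477 = 15230 d
Unit 2 (medium sand): v = 12.1×0.0013/0.32 = 0.04916 m/d, t = 225/0.04916 = 4577 d
t(weathered granite) / t(medium sand) = 15230/4577 = 3.33

3.33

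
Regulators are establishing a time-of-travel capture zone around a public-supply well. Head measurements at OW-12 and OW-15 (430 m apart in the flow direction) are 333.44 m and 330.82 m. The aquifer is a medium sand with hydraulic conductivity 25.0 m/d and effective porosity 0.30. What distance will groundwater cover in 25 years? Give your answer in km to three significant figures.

Hydraulic gradient i = (333.44 − 330.82) / 430 = 2.62 / 430 = 0.006093
q = Ki = 25.0 × 0.006093 = 0.1523 m/d
v = Ki/n = 25.0·0.006093/0.30 = 0.5078 m/d
T = 25 yr × 365 = 9125 d
L = v × T = 0.5078 × 9125 = 4633 m
   = 4.63 km

4.63 km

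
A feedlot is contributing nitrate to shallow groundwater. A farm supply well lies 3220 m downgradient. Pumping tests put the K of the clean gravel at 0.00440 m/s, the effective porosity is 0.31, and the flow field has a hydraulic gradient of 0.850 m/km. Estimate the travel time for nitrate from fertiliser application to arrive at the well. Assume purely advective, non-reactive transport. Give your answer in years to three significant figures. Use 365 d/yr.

K = 0.00440 m/s × 86400 s/d = 380.2 m/d
Darcy flux q = K·i = 380.2 × 8.5e-4 = 0.3231 m/d
Seepage velocity v = q / n = 0.3231 / 0.31 = 1.042 m/d
t = L / v = 3220 / 1.042 = 3089 d
   = 3089 / 365 = 8.46 yr

8.46 years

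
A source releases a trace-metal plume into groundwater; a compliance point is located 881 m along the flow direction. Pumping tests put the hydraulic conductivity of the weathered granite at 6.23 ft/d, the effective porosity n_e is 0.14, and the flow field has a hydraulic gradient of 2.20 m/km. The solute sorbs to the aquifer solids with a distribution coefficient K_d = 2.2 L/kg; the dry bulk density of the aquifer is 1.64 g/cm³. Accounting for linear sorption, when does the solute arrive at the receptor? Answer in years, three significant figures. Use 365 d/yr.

2170 years

K = 6.23 ft/d × 0.3048 = 1.899 m/d
Darcy flux q = K·i = 1.899 × 0.0022 = 0.004178 m/d
Seepage velocity v = q / n = 0.004178 / 0.14 = 0.02984 m/d
Retardation R = 1 + ρ_b·K_d/n = 1 + 1.64×2.2/0.14 = 26.77
Contaminant velocity v_c = v/R = 0.02984/26.77 = 0.001115 m/d
t = L/v_c = 881/0.001115 = 790400 d
   = 790400/365 = 2170 yr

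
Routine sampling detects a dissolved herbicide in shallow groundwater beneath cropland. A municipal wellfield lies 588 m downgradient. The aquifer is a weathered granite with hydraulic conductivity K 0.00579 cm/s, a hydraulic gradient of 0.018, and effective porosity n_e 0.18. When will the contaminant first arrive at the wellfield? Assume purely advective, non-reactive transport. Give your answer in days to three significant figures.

1180 days

K = 0.00579 cm/s × 864 = 5.003 m/d
Specific discharge q = 5.003 × 0.018 = 0.09005 m/d
Seepage velocity v = q / n = 0.09005 / 0.18 = 0.5003 m/d
t = L / v = 588 / 0.5003 = 1175 d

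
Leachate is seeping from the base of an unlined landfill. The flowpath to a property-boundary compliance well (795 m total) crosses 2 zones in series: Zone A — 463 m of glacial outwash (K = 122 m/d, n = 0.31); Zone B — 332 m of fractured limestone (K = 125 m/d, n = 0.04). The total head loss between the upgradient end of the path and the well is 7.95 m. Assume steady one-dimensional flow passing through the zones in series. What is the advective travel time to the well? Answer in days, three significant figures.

Steady 1-D flow in series ⇒ the Darcy flux q is identical in every zone and the zone head losses add (resistances L/K in series).
Σ(L/K) = 463/122 + 332/125 = 3.795 + 2.656 = 6.451 d
q = ΔH / Σ(L/K) = 7.95 / 6.451 = 1.232 m/d (same in every zone)
Zone A: v = q/n = 1.232/0.31 = 3.975 m/d → t_A = 463/3.975 = 116.5 d
Zone B: v = q/n = 1.232/0.04 = 30.81 m/d → t_B = 332/30.81 = 10.78 d
Total t = 116.5 + 10.78 = 127.2 d

127 days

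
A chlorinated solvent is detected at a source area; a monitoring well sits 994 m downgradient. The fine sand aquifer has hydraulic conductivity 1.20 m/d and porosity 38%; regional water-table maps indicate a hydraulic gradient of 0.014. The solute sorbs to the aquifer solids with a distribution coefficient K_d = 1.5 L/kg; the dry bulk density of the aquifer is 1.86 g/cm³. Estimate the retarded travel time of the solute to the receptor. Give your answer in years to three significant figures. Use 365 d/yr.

514 years

Darcy flux q = K·i = 1.20 × 0.014 = 0.01680 m/d
v_s = q/n_e = 0.01680/0.38 = 0.04421 m/d
Retardation R = 1 + ρ_b·K_d/n = 1 + 1.86×1.5/0.38 = 8.342
Contaminant velocity v_c = v/R = 0.04421/8.342 = 0.005300 m/d
t = L/v_c = 994/0.005300 = 187600 d
   = 187600/365 = 514 yr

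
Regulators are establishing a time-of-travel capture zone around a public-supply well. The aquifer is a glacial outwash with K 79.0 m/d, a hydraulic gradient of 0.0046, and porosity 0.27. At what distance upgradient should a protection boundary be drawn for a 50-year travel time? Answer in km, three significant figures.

Specific discharge q = 79.0 × 0.0046 = 0.3634 m/d
Average linear velocity = 0.3634 / 0.27 = 1.346 m/d
T = 50 yr × 365 = 18250 d
L = v × T = 1.346 × 18250 = 24560 m
   = 24.6 km

24.6 km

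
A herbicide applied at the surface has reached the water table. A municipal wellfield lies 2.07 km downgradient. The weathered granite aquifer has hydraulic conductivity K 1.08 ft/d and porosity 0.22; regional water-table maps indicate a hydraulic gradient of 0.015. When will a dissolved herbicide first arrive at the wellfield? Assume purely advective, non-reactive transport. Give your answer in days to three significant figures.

92200 days

K = 1.08 ft/d × 0.3048 = 0.3292 m/d
q = Ki = 0.3292 × 0.015 = 0.004938 m/d
v = Ki/n = 0.3292·0.015/0.22 = 0.02244 m/d
L = 2.07 km = 2070 m
t = L / v = 2070 / 0.02244 = 92230 d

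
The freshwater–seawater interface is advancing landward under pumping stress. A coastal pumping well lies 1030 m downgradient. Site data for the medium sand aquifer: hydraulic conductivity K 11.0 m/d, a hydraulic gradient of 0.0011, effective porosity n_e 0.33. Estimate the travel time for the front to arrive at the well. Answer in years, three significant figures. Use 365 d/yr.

Specific discharge q = 11.0 × 0.0011 = 0.01210 m/d
v = Ki/n = 11.0·0.0011/0.33 = 0.03667 m/d
t = L / v = 1030 / 0.03667 = 28090 d
   = 28090 / 365 = 77.0 yr

77.0 years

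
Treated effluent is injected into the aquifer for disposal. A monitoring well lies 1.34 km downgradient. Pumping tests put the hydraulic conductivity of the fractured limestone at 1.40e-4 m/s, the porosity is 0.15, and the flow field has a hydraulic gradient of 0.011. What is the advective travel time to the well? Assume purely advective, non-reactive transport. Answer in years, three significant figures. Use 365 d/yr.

4.14 years

K = 1.40e-4 m/s × 86400 s/d = 12.10 m/d
Specific discharge q = 12.10 × 0.011 = 0.1331 m/d
Average linear velocity = 0.1331 / 0.15 = 0.8870 m/d
L = 1.34 km = 1340 m
t = L / v = 1340 / 0.8870 = 1511 d
   = 1511 / 365 = 4.14 yr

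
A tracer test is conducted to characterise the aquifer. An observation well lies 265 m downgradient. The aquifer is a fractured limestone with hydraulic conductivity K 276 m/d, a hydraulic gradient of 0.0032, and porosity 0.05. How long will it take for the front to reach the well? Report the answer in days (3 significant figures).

Specific discharge q = 276 × 0.0032 = 0.8832 m/d
v = Ki/n = 276·0.0032/0.05 = 17.66 m/d
t = L / v = 265 / 17.66 = 15.00 d

15.0 days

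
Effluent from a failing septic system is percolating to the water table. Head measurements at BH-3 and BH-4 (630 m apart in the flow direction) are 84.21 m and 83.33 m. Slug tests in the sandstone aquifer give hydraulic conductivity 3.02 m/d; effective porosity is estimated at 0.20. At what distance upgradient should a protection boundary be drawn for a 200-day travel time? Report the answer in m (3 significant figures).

4.22 m

Hydraulic gradient i = (84.21 − 83.33) / 630 = 0.88 / 630 = 0.001397
Specific discharge q = 3.02 × 0.001397 = 0.004218 m/d
v = Ki/n = 3.02·0.001397/0.20 = 0.02109 m/d
L = v × T = 0.02109 × 200 = 4.218 m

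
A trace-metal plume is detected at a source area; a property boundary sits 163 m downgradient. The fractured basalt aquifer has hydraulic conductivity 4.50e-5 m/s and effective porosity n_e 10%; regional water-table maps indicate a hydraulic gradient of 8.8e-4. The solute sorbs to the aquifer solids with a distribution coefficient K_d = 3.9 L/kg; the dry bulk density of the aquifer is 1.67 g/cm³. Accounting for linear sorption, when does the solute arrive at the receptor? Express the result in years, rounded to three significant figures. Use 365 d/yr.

K = 4.50e-5 m/s × 86400 s/d = 3.888 m/d
Darcy flux q = K·i = 3.888 × 8.8e-4 = 0.003421 m/d
v_s = q/n_e = 0.003421/0.10 = 0.03421 m/d
Retardation R = 1 + ρ_b·K_d/n = 1 + 1.67×3.9/0.10 = 66.13
Contaminant velocity v_c = v/R = 0.03421/66.13 = 5.174e-4 m/d
t = L/v_c = 163/5.174e-4 = 315000 d
   = 315000/365 = 863 yr

863 years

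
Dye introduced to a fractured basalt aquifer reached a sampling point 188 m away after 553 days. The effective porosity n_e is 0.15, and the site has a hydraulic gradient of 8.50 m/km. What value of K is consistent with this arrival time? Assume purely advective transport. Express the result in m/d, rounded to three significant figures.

v = L / t = 188 / 553 = 0.3400 m/d
K = v · n / i = 0.3400 × 0.15 / 0.0085 = 6.00 m/d

6.00 m/d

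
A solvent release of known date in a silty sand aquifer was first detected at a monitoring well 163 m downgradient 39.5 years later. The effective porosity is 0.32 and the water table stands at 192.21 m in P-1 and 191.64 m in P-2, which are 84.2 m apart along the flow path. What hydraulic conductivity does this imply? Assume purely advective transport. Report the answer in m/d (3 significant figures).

Hydraulic gradient i = (192.21 − 191.64) / 84.2 = 0.57 / 84.2 = 0.006770
t = 39.5 years = 14420 d
v = L / t = 163 / 14420 = 0.01131 m/d
K = v · n / i = 0.01131 × 0.32 / 0.006770 = 0.534 m/d

0.534 m/d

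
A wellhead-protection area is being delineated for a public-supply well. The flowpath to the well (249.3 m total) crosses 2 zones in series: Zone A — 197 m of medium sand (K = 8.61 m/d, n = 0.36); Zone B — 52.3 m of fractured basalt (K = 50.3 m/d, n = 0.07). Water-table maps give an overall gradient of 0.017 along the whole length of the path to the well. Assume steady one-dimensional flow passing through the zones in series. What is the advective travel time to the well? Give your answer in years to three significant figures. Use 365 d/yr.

1.15 years

Continuity: the same q passes through each zone, so ΔH = q·Σ(L_j/K_j) — the zones act as resistances in series.
Σ(L/K) = 197/8.61 + 52.3/50.3 = 22.88 + 1.040 = 23.92 d
K_eq = L_total / Σ(L/K) = 249.3 / 23.92 = 10.42 m/d
q = K_eq · i = 10.42 × 0.017 = 0.1772 m/d (same in every zone)
Zone A: v = q/n = 0.1772/0.36 = 0.4922 m/d → t_A = 197/0.4922 = 400.3 d
Zone B: v = q/n = 0.1772/0.07 = 2.531 m/d → t_B = 52.3/2.531 = 20.66 d
Total t = 400.3 + 20.66 = 420.9 d
   = 420.9 / 365 = 1.15 yr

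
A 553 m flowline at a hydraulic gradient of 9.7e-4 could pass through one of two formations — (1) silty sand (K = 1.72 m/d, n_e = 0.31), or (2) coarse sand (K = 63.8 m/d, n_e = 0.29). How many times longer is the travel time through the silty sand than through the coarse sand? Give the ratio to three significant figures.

Unit 1 (silty sand): v = 1.72×9.7e-4/0.31 = 0.005382 m/d, t = 553/0.005382 = 102800 d
Unit 2 (coarse sand): v = 63.8×9.7e-4/0.29 = 0.2134 m/d, t = 553/0.2134 = 2591 d
t(silty sand) / t(coarse sand) = 102800/2591 = 39.7

39.7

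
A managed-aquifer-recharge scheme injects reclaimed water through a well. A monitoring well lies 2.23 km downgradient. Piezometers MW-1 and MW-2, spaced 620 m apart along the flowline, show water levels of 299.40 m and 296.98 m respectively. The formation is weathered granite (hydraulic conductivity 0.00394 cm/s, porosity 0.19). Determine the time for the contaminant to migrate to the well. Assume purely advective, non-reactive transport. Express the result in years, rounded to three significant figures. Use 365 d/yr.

87.4 years

Hydraulic gradient i = (299.40 − 296.98) / 620 = 2.42 / 620 = 0.003903
K = 0.00394 cm/s × 864 = 3.404 m/d
Darcy flux q = K·i = 3.404 × 0.003903 = 0.01329 m/d
v_s = q/n_e = 0.01329/0.19 = 0.06993 m/d
L = 2.23 km = 2230 m
t = L / v = 2230 / 0.06993 = 31890 d
   = 31890 / 365 = 87.4 yr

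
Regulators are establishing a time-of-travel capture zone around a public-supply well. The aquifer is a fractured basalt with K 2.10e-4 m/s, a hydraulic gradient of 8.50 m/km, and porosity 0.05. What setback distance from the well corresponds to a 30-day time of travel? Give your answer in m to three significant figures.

K = 2.10e-4 m/s × 86400 s/d = 18.14 m/d
Specific discharge q = 18.14 × 0.0085 = 0.1542 m/d
Average linear velocity = 0.1542 / 0.05 = 3.084 m/d
L = v × T = 3.084 × 30 = 92.53 m

92.5 m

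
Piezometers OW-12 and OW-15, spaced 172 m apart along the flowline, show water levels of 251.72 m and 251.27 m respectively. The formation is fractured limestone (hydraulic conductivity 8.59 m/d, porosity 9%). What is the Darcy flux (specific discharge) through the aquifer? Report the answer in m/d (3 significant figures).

0.0225 m/d

Hydraulic gradient i = (251.72 − 251.27) / 172 = 0.45 / 172 = 0.002616
q = Ki = 8.59 × 0.002616 = 0.02247 m/d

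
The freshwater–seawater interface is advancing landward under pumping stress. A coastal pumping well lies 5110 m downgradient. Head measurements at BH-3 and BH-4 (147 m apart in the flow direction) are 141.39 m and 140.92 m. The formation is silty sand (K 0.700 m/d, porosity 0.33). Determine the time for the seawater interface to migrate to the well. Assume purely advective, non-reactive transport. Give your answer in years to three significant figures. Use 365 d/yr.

Hydraulic gradient i = (141.39 − 140.92) / 147 = 0.47 / 147 = 0.003197
Specific discharge q = 0.700 × 0.003197 = 0.002238 m/d
Average linear velocity = 0.002238 / 0.33 = 0.006782 m/d
t = L / v = 5110 / 0.006782 = 753500 d
   = 753500 / 365 = 2060 yr

2060 years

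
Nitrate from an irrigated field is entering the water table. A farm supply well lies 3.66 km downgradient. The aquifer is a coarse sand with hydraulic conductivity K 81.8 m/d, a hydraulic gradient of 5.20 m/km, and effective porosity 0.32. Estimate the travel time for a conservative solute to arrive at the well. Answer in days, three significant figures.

Darcy flux q = K·i = 81.8 × 0.0052 = 0.4254 m/d
v = Ki/n = 81.8·0.0052/0.32 = 1.329 m/d
L = 3.66 km = 3660 m
t = L / v = 3660 / 1.329 = 2753 d

2750 days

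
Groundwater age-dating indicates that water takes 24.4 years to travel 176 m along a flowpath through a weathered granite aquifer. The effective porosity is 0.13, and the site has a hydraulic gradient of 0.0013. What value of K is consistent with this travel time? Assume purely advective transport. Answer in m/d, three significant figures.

1.98 m/d

t = 24.4 years = 8906 d
v = L / t = 176 / 8906 = 0.01976 m/d
K = v · n / i = 0.01976 × 0.13 / 0.0013 = 1.98 m/d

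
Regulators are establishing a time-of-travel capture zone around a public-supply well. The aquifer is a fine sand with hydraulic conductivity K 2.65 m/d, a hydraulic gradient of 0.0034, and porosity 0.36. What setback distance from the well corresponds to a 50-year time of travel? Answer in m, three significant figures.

457 m

Specific discharge q = 2.65 × 0.0034 = 0.009010 m/d
v = Ki/n = 2.65·0.0034/0.36 = 0.02503 m/d
T = 50 yr × 365 = 18250 d
L = v × T = 0.02503 × 18250 = 456.8 m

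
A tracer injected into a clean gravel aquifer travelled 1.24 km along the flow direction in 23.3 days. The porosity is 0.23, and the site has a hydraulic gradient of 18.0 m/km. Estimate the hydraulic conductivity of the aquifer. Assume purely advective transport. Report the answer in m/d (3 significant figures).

L = 1.24 km = 1240 m
v = L / t = 1240 / 23.3 = 53.22 m/d
K = v · n / i = 53.22 × 0.23 / 0.018 = 680 m/d

680 m/d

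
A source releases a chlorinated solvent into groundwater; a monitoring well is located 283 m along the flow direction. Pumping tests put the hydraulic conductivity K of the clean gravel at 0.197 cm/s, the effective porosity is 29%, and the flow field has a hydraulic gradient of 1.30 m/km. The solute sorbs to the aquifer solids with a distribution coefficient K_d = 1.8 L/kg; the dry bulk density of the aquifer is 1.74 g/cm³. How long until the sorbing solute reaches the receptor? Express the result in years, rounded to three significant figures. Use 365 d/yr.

K = 0.197 cm/s × 864 = 170.2 m/d
Darcy flux q = K·i = 170.2 × 0.0013 = 0.2213 m/d
Average linear velocity = 0.2213 / 0.29 = 0.7630 m/d
Retardation R = 1 + ρ_b·K_d/n = 1 + 1.74×1.8/0.29 = 11.80
Contaminant velocity v_c = v/R = 0.7630/11.80 = 0.06466 m/d
t = L/v_c = 283/0.06466 = 4377 d
   = 4377/365 = 12.0 yr

12.0 years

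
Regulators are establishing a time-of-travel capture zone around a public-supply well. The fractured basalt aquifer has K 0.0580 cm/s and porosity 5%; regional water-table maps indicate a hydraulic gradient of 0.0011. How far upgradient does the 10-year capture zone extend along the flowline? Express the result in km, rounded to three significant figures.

4.02 km

K = 0.0580 cm/s × 864 = 50.11 m/d
Darcy flux q = K·i = 50.11 × 0.0011 = 0.05512 m/d
Average linear velocity = 0.05512 / 0.05 = 1.102 m/d
T = 10 yr × 365 = 3650 d
L = v × T = 1.102 × 3650 = 4024 m
   = 4.02 km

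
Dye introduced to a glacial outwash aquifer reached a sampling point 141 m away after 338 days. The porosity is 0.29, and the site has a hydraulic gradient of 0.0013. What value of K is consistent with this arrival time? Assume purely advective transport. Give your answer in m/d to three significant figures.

93.1 m/d

v = L / t = 141 / 338 = 0.4172 m/d
K = v · n / i = 0.4172 × 0.29 / 0.0013 = 93.1 m/d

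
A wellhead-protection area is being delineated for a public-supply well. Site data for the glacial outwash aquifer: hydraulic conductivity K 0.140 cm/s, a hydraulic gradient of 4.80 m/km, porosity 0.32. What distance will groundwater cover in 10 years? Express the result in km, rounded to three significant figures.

6.62 km

K = 0.140 cm/s × 864 = 121.0 m/d
Darcy flux q = K·i = 121.0 × 0.0048 = 0.5806 m/d
v = Ki/n = 121.0·0.0048/0.32 = 1.814 m/d
T = 10 yr × 365 = 3650 d
L = v × T = 1.814 × 3650 = 6623 m
   = 6.62 km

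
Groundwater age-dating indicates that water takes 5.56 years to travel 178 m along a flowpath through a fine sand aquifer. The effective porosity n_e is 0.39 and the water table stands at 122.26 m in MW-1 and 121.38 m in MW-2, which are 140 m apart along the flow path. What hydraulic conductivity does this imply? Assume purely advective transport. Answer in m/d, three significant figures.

5.44 m/d

Hydraulic gradient i = (122.26 − 121.38) / 140 = 0.88 / 140 = 0.006286
t = 5.56 years = 2029 d
v = L / t = 178 / 2029 = 0.08771 m/d
K = v · n / i = 0.08771 × 0.39 / 0.006286 = 5.44 m/d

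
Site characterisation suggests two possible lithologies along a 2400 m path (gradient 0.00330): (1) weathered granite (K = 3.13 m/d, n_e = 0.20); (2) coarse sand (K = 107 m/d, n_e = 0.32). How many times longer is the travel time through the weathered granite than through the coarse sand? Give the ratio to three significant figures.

21.4

Unit 1 (weathered granite): v = 3.13×0.0033/0.20 = 0.05164 m/d, t = 2400/0.05164 = 46470 d
Unit 2 (coarse sand): v = 107×0.0033/0.32 = 1.103 m/d, t = 2400/1.103 = 2175 d
t(weathered granite) / t(coarse sand) = 46470/2175 = 21.4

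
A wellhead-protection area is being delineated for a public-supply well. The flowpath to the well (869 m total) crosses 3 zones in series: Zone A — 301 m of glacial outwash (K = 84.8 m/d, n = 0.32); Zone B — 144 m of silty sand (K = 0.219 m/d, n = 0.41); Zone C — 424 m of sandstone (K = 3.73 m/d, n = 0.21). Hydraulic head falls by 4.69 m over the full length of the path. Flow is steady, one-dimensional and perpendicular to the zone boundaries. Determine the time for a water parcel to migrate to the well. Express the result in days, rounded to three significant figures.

40400 days

Continuity: the same q passes through each zone, so ΔH = q·Σ(L_j/K_j) — the zones act as resistances in series.
Σ(L/K) = 301/84.8 + 144/0.219 + 424/3.73 = 3.550 + 657.5 + 113.7 = 774.8 d
q = ΔH / Σ(L/K) = 4.69 / 774.8 = 0.006054 m/d (same in every zone)
Zone A: v = q/n = 0.006054/0.32 = 0.01892 m/d → t_A = 301/0.01892 = 15910 d
Zone B: v = q/n = 0.006054/0.41 = 0.01476 m/d → t_B = 144/0.01476 = 9753 d
Zone C: v = q/n = 0.006054/0.21 = 0.02883 m/d → t_C = 424/0.02883 = 14710 d
Total t = 15910 + 9753 + 14710 = 40370 d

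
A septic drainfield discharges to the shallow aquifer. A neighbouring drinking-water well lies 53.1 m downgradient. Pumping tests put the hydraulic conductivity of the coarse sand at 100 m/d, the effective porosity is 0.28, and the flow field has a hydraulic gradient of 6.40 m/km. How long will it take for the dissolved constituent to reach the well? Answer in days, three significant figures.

23.2 days

Darcy flux q = K·i = 100 × 0.0064 = 0.6400 m/d
Average linear velocity = 0.6400 / 0.28 = 2.286 m/d
t = L / v = 53.1 / 2.286 = 23.23 d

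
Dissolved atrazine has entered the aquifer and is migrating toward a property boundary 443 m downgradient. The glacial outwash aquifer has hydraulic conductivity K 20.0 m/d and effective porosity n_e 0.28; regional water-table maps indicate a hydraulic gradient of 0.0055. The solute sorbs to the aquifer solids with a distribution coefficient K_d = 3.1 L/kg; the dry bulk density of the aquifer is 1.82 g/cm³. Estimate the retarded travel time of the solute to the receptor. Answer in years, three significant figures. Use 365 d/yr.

65.3 years

Darcy flux q = K·i = 20.0 × 0.0055 = 0.1100 m/d
v_s = q/n_e = 0.1100/0.28 = 0.3929 m/d
Retardation R = 1 + ρ_b·K_d/n = 1 + 1.82×3.1/0.28 = 21.15
Contaminant velocity v_c = v/R = 0.3929/21.15 = 0.01857 m/d
t = L/v_c = 443/0.01857 = 23850 d
   = 23850/365 = 65.3 yr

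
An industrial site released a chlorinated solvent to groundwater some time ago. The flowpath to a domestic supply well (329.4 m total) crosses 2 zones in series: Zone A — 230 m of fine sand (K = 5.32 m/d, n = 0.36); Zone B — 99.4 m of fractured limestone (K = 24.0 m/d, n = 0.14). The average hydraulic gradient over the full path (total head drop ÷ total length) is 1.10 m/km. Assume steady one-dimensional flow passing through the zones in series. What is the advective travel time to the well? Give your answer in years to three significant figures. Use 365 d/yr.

For zones in series the flux q is common to all zones; the equivalent conductivity is the harmonic (thickness-weighted) mean, K_eq = L_total / Σ(L_j/K_j).
Σ(L/K) = 230/5.32 + 99.4/24.0 = 43.23 + 4.142 = 47.37 d
K_eq = L_total / Σ(L/K) = 329.4 / 47.37 = 6.953 m/d
q = K_eq · i = 6.953 × 0.0011 = 0.007648 m/d (same in every zone)
Zone A: v = q/n = 0.007648/0.36 = 0.02125 m/d → t_A = 230/0.02125 = 10830 d
Zone B: v = q/n = 0.007648/0.14 = 0.05463 m/d → t_B = 99.4/0.05463 = 1819 d
Total t = 10830 + 1819 = 12650 d
   = 12650 / 365 = 34.6 yr

34.6 years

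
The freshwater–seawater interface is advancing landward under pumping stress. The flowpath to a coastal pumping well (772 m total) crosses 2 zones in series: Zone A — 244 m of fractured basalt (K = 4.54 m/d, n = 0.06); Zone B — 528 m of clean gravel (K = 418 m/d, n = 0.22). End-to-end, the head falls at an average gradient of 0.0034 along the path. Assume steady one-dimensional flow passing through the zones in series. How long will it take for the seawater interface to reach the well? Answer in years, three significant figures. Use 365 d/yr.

For zones in series the flux q is common to all zones; the equivalent conductivity is the harmonic (thickness-weighted) mean, K_eq = L_total / Σ(L_j/K_j).
Σ(L/K) = 244/4.54 + 528/418 = 53.74 + 1.263 = 55.01 d
K_eq = L_total / Σ(L/K) = 772 / 55.01 = 14.03 m/d
q = K_eq · i = 14.03 × 0.0034 = 0.04772 m/d (same in every zone)
Zone A: v = q/n = 0.04772/0.06 = 0.7953 m/d → t_A = 244/0.7953 = 306.8 d
Zone B: v = q/n = 0.04772/0.22 = 0.2169 m/d → t_B = 528/0.2169 = 2434 d
Total t = 306.8 + 2434 = 2741 d
   = 2741 / 365 = 7.51 yr

7.51 years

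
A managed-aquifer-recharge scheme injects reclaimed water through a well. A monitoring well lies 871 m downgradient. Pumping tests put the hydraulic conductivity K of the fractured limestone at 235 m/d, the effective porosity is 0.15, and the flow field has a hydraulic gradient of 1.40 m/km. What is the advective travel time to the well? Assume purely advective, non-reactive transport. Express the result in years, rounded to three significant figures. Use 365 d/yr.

1.09 years

Darcy flux q = K·i = 235 × 0.0014 = 0.3290 m/d
Average linear velocity = 0.3290 / 0.15 = 2.193 m/d
t = L / v = 871 / 2.193 = 397.1 d
   = 397.1 / 365 = 1.09 yr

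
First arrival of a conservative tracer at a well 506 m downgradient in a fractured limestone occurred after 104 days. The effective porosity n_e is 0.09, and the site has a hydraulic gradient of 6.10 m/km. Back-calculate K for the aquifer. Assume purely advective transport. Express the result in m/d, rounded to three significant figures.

71.8 m/d

v = L / t = 506 / 104 = 4.865 m/d
K = v · n / i = 4.865 × 0.09 / 0.0061 = 71.8 m/d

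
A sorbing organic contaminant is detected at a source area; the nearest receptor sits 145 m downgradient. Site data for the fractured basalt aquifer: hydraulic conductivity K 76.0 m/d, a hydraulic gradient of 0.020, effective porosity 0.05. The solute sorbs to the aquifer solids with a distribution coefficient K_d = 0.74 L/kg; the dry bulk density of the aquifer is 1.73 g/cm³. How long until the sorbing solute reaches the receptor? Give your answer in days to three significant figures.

q = Ki = 76.0 × 0.020 = 1.520 m/d
v_s = q/n_e = 1.520/0.05 = 30.40 m/d
Retardation R = 1 + ρ_b·K_d/n = 1 + 1.73×0.74/0.05 = 26.60
Contaminant velocity v_c = v/R = 30.40/26.60 = 1.143 m/d
t = L/v_c = 145/1.143 = 126.9 d

127 days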